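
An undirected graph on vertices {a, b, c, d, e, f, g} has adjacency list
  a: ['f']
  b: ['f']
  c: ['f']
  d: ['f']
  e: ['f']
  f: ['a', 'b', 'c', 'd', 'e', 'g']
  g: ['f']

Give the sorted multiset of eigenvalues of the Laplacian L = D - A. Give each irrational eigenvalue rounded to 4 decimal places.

[0, 1, 1, 1, 1, 1, 7]

With the vertex order [a, b, c, d, e, f, g], the degrees are [1, 1, 1, 1, 1, 6, 1], giving D = diag(1, 1, 1, 1, 1, 6, 1) and L = D - A. Since every row of L sums to 0, the all-ones vector is in the kernel and 0 is an eigenvalue. By the matrix-tree theorem the graph has (1/7) * product of the nonzero eigenvalues = 1 spanning tree. There is one zero in the spectrum, matching the 1 component.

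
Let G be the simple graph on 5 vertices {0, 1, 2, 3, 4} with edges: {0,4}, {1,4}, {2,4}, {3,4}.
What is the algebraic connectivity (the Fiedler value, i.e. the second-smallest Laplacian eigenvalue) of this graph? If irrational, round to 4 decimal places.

1

Each diagonal entry of L is the vertex degree and each off-diagonal entry is -1 where an edge is present, 0 otherwise; in the order [0, 1, 2, 3, 4] the diagonal is [1, 1, 1, 1, 4]. The smallest Laplacian eigenvalue is always 0. The next one, lambda_2 = 1, measures how hard the graph is to disconnect: larger values mean better connectivity. There is one zero in the spectrum, matching the 1 component.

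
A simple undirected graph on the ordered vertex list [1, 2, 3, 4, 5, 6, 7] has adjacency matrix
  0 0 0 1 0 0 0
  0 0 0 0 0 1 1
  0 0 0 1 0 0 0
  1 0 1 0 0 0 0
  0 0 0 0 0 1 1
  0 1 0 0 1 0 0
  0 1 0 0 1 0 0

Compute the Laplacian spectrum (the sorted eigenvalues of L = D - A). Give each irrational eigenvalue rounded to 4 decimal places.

[0, 0, 1, 2, 2, 3, 4]

Reading degrees in the order [1, 2, 3, 4, 5, 6, 7] gives [1, 2, 1, 2, 2, 2, 2]; set D = diag(1, 2, 1, 2, 2, 2, 2) and form L = D - A. The multiplicity of 0 as a Laplacian eigenvalue equals the number of connected components. The 2 zero eigenvalues correspond to the 2 connected components. The eigenvalues sum to 12, which equals trace(L) = 2|E|. The largest eigenvalue, 4, is at most the vertex count 7.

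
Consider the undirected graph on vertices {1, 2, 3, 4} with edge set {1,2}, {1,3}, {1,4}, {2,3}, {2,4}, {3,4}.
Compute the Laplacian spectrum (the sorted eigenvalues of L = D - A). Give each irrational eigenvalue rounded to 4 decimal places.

Each diagonal entry of L is the vertex degree and each off-diagonal entry is -1 where an edge is present, 0 otherwise; in the order [1, 2, 3, 4] the diagonal is [3, 3, 3, 3]. The multiplicity of 0 as a Laplacian eigenvalue equals the number of connected components. The single zero eigenvalue shows the graph is connected. The largest eigenvalue, 4, is at most the vertex count 4.

[0, 4, 4, 4]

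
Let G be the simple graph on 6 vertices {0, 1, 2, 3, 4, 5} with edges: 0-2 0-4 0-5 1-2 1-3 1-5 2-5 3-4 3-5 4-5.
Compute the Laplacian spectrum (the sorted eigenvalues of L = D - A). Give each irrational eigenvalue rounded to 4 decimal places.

With the vertex order [0, 1, 2, 3, 4, 5], the degrees are [3, 3, 3, 3, 3, 5], giving D = diag(3, 3, 3, 3, 3, 5) and L = D - A. The multiplicity of 0 as a Laplacian eigenvalue equals the number of connected components. The single zero eigenvalue shows the graph is connected. The eigenvalues sum to 20, which equals trace(L) = 2|E|.

[0, 2.3820, 2.3820, 4.6180, 4.6180, 6]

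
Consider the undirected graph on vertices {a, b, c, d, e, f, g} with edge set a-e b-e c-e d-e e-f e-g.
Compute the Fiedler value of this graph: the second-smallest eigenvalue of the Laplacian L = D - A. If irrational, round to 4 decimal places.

Reading degrees in the order [a, b, c, d, e, f, g] gives [1, 1, 1, 1, 6, 1, 1]; set D = diag(1, 1, 1, 1, 6, 1, 1) and form L = D - A. The sorted Laplacian eigenvalues are [0, 1, 1, 1, 1, 1, 7]; the algebraic connectivity is the second entry, 1.

1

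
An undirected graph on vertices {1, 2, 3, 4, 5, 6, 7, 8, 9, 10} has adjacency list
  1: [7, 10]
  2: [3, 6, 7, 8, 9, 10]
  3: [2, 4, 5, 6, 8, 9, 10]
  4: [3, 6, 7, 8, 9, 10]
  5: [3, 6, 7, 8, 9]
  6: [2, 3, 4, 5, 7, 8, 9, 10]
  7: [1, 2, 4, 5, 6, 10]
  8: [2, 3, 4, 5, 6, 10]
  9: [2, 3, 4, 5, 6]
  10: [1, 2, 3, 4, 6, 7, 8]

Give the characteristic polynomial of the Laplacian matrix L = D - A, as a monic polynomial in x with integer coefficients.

x^10 - 58x^9 + 1473x^8 - 21464x^7 + 197348x^6 - 1183954x^5 + 4616253x^4 - 11213238x^3 + 15252884x^2 - 8706360x

With the vertex order [1, 2, 3, 4, 5, 6, 7, 8, 9, 10], the degrees are [2, 6, 7, 6, 5, 8, 6, 6, 5, 7], giving D = diag(2, 6, 7, 6, 5, 8, 6, 6, 5, 7) and L = D - A. Computing det(xI - L) by cofactor expansion (or equivalently via sum-over-permutations) gives x^10 - 58x^9 + 1473x^8 - 21464x^7 + 197348x^6 - 1183954x^5 + 4616253x^4 - 11213238x^3 + 15252884x^2 - 8706360x. The coefficient of x^9 equals -trace(L) = -58, matching the sum of degrees. There is one zero in the spectrum, matching the 1 component.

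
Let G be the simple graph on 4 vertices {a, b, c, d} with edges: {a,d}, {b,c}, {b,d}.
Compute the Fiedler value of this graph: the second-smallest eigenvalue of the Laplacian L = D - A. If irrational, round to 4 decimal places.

With the vertex order [a, b, c, d], the degrees are [1, 2, 1, 2], giving D = diag(1, 2, 1, 2) and L = D - A. Computing the eigenvalues of L and sorting gives [0, 0.5858, 2, 3.4142]. The Fiedler value lambda_2 = 0.5858 is strictly positive, so the graph is connected. There is one zero in the spectrum, matching the 1 component.

0.5858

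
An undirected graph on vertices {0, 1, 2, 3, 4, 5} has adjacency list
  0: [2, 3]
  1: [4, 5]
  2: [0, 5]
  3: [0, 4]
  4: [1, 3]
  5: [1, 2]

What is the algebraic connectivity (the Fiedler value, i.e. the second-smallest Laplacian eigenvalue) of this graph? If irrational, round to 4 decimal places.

Reading degrees in the order [0, 1, 2, 3, 4, 5] gives [2, 2, 2, 2, 2, 2]; set D = diag(2, 2, 2, 2, 2, 2) and form L = D - A. The sorted Laplacian eigenvalues are [0, 1, 1, 3, 3, 4]; the algebraic connectivity is the second entry, 1. The largest eigenvalue, 4, is at most the vertex count 6.

1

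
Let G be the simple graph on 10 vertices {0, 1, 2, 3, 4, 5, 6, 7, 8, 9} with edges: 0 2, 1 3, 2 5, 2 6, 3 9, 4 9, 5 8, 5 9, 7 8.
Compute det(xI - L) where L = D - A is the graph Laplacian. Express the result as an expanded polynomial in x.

With the vertex order [0, 1, 2, 3, 4, 5, 6, 7, 8, 9], the degrees are [1, 1, 3, 2, 1, 3, 1, 1, 2, 3], giving D = diag(1, 1, 3, 2, 1, 3, 1, 1, 2, 3) and L = D - A. L has integer entries, so p(x) = det(xI - L) has integer coefficients. Expanding the determinant yields x^10 - 18x^9 + 133x^8 - 524x^7 + 1198x^6 - 1624x^5 + 1284x^4 - 562x^3 + 122x^2 - 10x. The constant term is 0 because L is singular (the all-ones vector lies in its kernel). By the matrix-tree theorem the graph has (1/10) * product of the nonzero eigenvalues = 1 spanning tree.

x^10 - 18x^9 + 133x^8 - 524x^7 + 1198x^6 - 1624x^5 + 1284x^4 - 562x^3 + 122x^2 - 10x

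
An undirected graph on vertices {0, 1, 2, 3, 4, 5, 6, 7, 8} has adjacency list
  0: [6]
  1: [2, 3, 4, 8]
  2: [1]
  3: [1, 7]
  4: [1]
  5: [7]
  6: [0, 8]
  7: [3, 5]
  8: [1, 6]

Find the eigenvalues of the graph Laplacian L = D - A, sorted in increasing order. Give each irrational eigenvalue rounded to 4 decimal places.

With the vertex order [0, 1, 2, 3, 4, 5, 6, 7, 8], the degrees are [1, 4, 1, 2, 1, 1, 2, 2, 2], giving D = diag(1, 4, 1, 2, 1, 1, 2, 2, 2) and L = D - A. Diagonalising L (or applying a numerical eigensolver to the 9x9 matrix) gives the spectrum above. There is one zero in the spectrum, matching the 1 component. The eigenvalues sum to 16, which equals trace(L) = 2|E|.

[0, 0.1981, 0.4116, 1, 1.4064, 1.5550, 3, 3.2470, 5.1819]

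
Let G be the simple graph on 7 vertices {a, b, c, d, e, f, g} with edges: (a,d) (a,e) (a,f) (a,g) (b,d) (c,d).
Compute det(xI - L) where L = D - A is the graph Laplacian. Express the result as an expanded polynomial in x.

Reading degrees in the order [a, b, c, d, e, f, g] gives [4, 1, 1, 3, 1, 1, 1]; set D = diag(4, 1, 1, 3, 1, 1, 1) and form L = D - A. L has integer entries, so p(x) = det(xI - L) has integer coefficients. Expanding the determinant yields x^7 - 12x^6 + 51x^5 - 98x^4 + 93x^3 - 42x^2 + 7x. The constant term is 0 because L is singular (the all-ones vector lies in its kernel). The largest eigenvalue, 5.2618, is at most the vertex count 7.

x^7 - 12x^6 + 51x^5 - 98x^4 + 93x^3 - 42x^2 + 7x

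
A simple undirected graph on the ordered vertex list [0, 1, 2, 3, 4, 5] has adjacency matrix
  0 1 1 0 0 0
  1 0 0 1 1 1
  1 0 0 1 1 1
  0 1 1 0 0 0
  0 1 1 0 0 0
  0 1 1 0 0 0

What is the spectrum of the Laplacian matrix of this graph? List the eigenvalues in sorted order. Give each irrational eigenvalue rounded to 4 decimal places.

Reading degrees in the order [0, 1, 2, 3, 4, 5] gives [2, 4, 4, 2, 2, 2]; set D = diag(2, 4, 4, 2, 2, 2) and form L = D - A. Diagonalising L (or applying a numerical eigensolver to the 6x6 matrix) gives the spectrum above. The single zero eigenvalue shows the graph is connected.

[0, 2, 2, 2, 4, 6]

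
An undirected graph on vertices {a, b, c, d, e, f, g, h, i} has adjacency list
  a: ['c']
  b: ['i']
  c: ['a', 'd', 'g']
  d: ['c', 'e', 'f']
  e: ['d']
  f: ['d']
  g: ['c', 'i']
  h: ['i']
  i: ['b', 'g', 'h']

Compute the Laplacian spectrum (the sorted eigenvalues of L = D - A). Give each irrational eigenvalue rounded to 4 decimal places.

Each diagonal entry of L is the vertex degree and each off-diagonal entry is -1 where an edge is present, 0 otherwise; in the order [a, b, c, d, e, f, g, h, i] the diagonal is [1, 1, 3, 3, 1, 1, 2, 1, 3]. L is symmetric positive semidefinite, so every eigenvalue is real and nonnegative. The largest eigenvalue, 4.6907, is at most the vertex count 9. There is one zero in the spectrum, matching the 1 component.

[0, 0.1830, 0.5723, 1, 1, 1.5095, 3, 4.0444, 4.6907]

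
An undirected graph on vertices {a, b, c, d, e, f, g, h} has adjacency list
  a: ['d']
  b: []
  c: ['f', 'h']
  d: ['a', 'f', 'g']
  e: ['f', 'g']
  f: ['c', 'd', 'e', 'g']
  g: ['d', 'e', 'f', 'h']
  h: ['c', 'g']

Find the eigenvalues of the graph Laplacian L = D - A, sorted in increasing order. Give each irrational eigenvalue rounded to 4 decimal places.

[0, 0, 0.6837, 1.4206, 2.5858, 2.8654, 5.0303, 5.4142]

With the vertex order [a, b, c, d, e, f, g, h], the degrees are [1, 0, 2, 3, 2, 4, 4, 2], giving D = diag(1, 0, 2, 3, 2, 4, 4, 2) and L = D - A. The multiplicity of 0 as a Laplacian eigenvalue equals the number of connected components. The 2 zero eigenvalues correspond to the 2 connected components. The largest eigenvalue, 5.4142, is at most the vertex count 8. The eigenvalues sum to 18, which equals trace(L) = 2|E|.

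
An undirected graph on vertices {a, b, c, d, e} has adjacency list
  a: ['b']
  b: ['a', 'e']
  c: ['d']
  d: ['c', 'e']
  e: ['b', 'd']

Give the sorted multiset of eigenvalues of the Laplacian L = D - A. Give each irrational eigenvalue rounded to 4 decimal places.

Each diagonal entry of L is the vertex degree and each off-diagonal entry is -1 where an edge is present, 0 otherwise; in the order [a, b, c, d, e] the diagonal is [1, 2, 1, 2, 2]. The multiplicity of 0 as a Laplacian eigenvalue equals the number of connected components. There is one zero in the spectrum, matching the 1 component.

[0, 0.3820, 1.3820, 2.6180, 3.6180]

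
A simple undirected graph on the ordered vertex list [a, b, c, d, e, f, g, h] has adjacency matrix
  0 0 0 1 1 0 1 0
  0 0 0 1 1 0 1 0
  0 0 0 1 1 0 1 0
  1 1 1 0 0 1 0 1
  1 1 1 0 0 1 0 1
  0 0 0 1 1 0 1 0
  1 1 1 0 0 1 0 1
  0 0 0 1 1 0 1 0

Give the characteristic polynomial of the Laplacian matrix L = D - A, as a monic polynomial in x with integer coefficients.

Each diagonal entry of L is the vertex degree and each off-diagonal entry is -1 where an edge is present, 0 otherwise; in the order [a, b, c, d, e, f, g, h] the diagonal is [3, 3, 3, 5, 5, 3, 5, 3]. The eigenvalues of L are [0, 3, 3, 3, 3, 5, 5, 8]; the characteristic polynomial is the product of (x - lambda_i), which multiplies out to x^8 - 30x^7 + 375x^6 - 2540x^5 + 10095x^4 - 23598x^3 + 30105x^2 - 16200x. The coefficient of x^7 equals -trace(L) = -30, matching the sum of degrees.

x^8 - 30x^7 + 375x^6 - 2540x^5 + 10095x^4 - 23598x^3 + 30105x^2 - 16200x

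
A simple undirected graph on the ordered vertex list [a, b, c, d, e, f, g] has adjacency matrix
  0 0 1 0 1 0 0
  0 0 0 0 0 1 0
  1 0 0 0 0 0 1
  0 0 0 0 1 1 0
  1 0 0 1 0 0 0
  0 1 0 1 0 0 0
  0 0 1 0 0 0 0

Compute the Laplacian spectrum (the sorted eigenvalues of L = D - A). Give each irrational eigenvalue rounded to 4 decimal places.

[0, 0.1981, 0.7530, 1.5550, 2.4450, 3.2470, 3.8019]

With the vertex order [a, b, c, d, e, f, g], the degrees are [2, 1, 2, 2, 2, 2, 1], giving D = diag(2, 1, 2, 2, 2, 2, 1) and L = D - A. Since every row of L sums to 0, the all-ones vector is in the kernel and 0 is an eigenvalue. The single zero eigenvalue shows the graph is connected. The largest eigenvalue, 3.8019, is at most the vertex count 7. There is one zero in the spectrum, matching the 1 component.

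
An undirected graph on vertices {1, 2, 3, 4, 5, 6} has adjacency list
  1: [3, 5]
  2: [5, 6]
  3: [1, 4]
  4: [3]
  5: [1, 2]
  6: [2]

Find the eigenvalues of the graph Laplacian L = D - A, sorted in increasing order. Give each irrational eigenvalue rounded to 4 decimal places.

Each diagonal entry of L is the vertex degree and each off-diagonal entry is -1 where an edge is present, 0 otherwise; in the order [1, 2, 3, 4, 5, 6] the diagonal is [2, 2, 2, 1, 2, 1]. Since every row of L sums to 0, the all-ones vector is in the kernel and 0 is an eigenvalue. The single zero eigenvalue shows the graph is connected. There is one zero in the spectrum, matching the 1 component. The largest eigenvalue, 3.7321, is at most the vertex count 6.

[0, 0.2679, 1, 2, 3, 3.7321]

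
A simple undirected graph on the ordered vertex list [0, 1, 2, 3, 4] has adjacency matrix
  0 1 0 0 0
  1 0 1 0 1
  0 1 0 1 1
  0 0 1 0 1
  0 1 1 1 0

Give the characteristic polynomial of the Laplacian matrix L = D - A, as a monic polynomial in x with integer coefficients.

With the vertex order [0, 1, 2, 3, 4], the degrees are [1, 3, 3, 2, 3], giving D = diag(1, 3, 3, 2, 3) and L = D - A. L has integer entries, so p(x) = det(xI - L) has integer coefficients. Expanding the determinant yields x^5 - 12x^4 + 50x^3 - 82x^2 + 40x. Since p(0) = det(-L) = 0, x divides p(x). By the matrix-tree theorem the graph has (1/5) * product of the nonzero eigenvalues = 8 spanning trees.

x^5 - 12x^4 + 50x^3 - 82x^2 + 40x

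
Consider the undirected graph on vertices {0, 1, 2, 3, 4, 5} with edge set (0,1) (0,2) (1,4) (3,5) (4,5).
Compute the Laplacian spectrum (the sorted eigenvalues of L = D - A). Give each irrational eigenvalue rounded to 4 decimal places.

Each diagonal entry of L is the vertex degree and each off-diagonal entry is -1 where an edge is present, 0 otherwise; in the order [0, 1, 2, 3, 4, 5] the diagonal is [2, 2, 1, 1, 2, 2]. Diagonalising L (or applying a numerical eigensolver to the 6x6 matrix) gives the spectrum above. The eigenvalues sum to 10, which equals trace(L) = 2|E|. There is one zero in the spectrum, matching the 1 component.

[0, 0.2679, 1, 2, 3, 3.7321]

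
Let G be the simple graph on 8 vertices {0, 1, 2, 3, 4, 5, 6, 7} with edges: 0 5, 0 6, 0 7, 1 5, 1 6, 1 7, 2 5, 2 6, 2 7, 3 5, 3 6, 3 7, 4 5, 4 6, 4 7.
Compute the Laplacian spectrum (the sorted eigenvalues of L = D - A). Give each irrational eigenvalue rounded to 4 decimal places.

With the vertex order [0, 1, 2, 3, 4, 5, 6, 7], the degrees are [3, 3, 3, 3, 3, 5, 5, 5], giving D = diag(3, 3, 3, 3, 3, 5, 5, 5) and L = D - A. Since every row of L sums to 0, the all-ones vector is in the kernel and 0 is an eigenvalue. By the matrix-tree theorem the graph has (1/8) * product of the nonzero eigenvalues = 2025 spanning trees.

[0, 3, 3, 3, 3, 5, 5, 8]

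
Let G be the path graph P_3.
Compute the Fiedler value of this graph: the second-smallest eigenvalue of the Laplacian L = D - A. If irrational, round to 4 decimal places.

The graph has 3 vertices and degree multiset [2, 1, 1]; D is the diagonal matrix of degrees and L = D - A. The smallest Laplacian eigenvalue is always 0. The next one, lambda_2 = 1, measures how hard the graph is to disconnect: larger values mean better connectivity. The largest eigenvalue, 3, is at most the vertex count 3. By the matrix-tree theorem the graph has (1/3) * product of the nonzero eigenvalues = 1 spanning tree.

1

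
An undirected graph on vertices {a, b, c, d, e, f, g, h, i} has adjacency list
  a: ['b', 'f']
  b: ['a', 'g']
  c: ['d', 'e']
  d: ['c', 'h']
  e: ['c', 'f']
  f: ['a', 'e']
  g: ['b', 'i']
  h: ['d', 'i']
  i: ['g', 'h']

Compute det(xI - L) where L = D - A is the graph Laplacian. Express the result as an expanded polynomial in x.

Reading degrees in the order [a, b, c, d, e, f, g, h, i] gives [2, 2, 2, 2, 2, 2, 2, 2, 2]; set D = diag(2, 2, 2, 2, 2, 2, 2, 2, 2) and form L = D - A. L has integer entries, so p(x) = det(xI - L) has integer coefficients. Expanding the determinant yields x^9 - 18x^8 + 135x^7 - 546x^6 + 1287x^5 - 1782x^4 + 1386x^3 - 540x^2 + 81x. Since p(0) = det(-L) = 0, x divides p(x). The eigenvalues sum to 18, which equals trace(L) = 2|E|.

x^9 - 18x^8 + 135x^7 - 546x^6 + 1287x^5 - 1782x^4 + 1386x^3 - 540x^2 + 81x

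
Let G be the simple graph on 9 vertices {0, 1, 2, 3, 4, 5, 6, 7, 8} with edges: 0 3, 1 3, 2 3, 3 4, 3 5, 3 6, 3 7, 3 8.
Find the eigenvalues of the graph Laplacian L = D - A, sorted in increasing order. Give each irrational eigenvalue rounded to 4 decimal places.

[0, 1, 1, 1, 1, 1, 1, 1, 9]

Reading degrees in the order [0, 1, 2, 3, 4, 5, 6, 7, 8] gives [1, 1, 1, 8, 1, 1, 1, 1, 1]; set D = diag(1, 1, 1, 8, 1, 1, 1, 1, 1) and form L = D - A. Since every row of L sums to 0, the all-ones vector is in the kernel and 0 is an eigenvalue. The single zero eigenvalue shows the graph is connected. By the matrix-tree theorem the graph has (1/9) * product of the nonzero eigenvalues = 1 spanning tree.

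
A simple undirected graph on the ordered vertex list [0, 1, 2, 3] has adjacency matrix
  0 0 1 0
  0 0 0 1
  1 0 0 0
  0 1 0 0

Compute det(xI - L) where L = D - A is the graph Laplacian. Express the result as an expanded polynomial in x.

With the vertex order [0, 1, 2, 3], the degrees are [1, 1, 1, 1], giving D = diag(1, 1, 1, 1) and L = D - A. Computing det(xI - L) by cofactor expansion (or equivalently via sum-over-permutations) gives x^4 - 4x^3 + 4x^2. The coefficient of x^3 equals -trace(L) = -4, matching the sum of degrees. There are 2 zeros in the spectrum, matching the 2 components. The eigenvalues sum to 4, which equals trace(L) = 2|E|.

x^4 - 4x^3 + 4x^2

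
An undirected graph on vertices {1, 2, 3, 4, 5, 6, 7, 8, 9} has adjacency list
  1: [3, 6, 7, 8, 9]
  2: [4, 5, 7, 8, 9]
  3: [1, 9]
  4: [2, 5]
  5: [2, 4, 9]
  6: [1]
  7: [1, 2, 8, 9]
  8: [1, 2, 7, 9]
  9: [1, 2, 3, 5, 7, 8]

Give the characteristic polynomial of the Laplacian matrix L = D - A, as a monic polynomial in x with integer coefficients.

Each diagonal entry of L is the vertex degree and each off-diagonal entry is -1 where an edge is present, 0 otherwise; in the order [1, 2, 3, 4, 5, 6, 7, 8, 9] the diagonal is [5, 5, 2, 2, 3, 1, 4, 4, 6]. Computing det(xI - L) by cofactor expansion (or equivalently via sum-over-permutations) gives x^9 - 32x^8 + 428x^7 - 3102x^6 + 13203x^5 - 33418x^4 + 48484x^3 - 36344x^2 + 10620x. The constant term is 0 because L is singular (the all-ones vector lies in its kernel). There is one zero in the spectrum, matching the 1 component.

x^9 - 32x^8 + 428x^7 - 3102x^6 + 13203x^5 - 33418x^4 + 48484x^3 - 36344x^2 + 10620x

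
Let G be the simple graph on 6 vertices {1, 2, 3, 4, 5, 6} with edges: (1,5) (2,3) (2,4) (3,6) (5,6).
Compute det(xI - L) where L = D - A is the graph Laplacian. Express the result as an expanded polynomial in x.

x^6 - 10x^5 + 36x^4 - 56x^3 + 35x^2 - 6x

Each diagonal entry of L is the vertex degree and each off-diagonal entry is -1 where an edge is present, 0 otherwise; in the order [1, 2, 3, 4, 5, 6] the diagonal is [1, 2, 2, 1, 2, 2]. L has integer entries, so p(x) = det(xI - L) has integer coefficients. Expanding the determinant yields x^6 - 10x^5 + 36x^4 - 56x^3 + 35x^2 - 6x. The coefficient of x^5 equals -trace(L) = -10, matching the sum of degrees. There is one zero in the spectrum, matching the 1 component.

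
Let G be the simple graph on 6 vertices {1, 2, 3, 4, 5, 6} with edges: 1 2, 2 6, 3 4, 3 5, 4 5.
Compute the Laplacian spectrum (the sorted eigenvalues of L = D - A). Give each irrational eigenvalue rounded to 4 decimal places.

Reading degrees in the order [1, 2, 3, 4, 5, 6] gives [1, 2, 2, 2, 2, 1]; set D = diag(1, 2, 2, 2, 2, 1) and form L = D - A. The multiplicity of 0 as a Laplacian eigenvalue equals the number of connected components. The 2 zero eigenvalues correspond to the 2 connected components. The largest eigenvalue, 3, is at most the vertex count 6. The eigenvalues sum to 10, which equals trace(L) = 2|E|.

[0, 0, 1, 3, 3, 3]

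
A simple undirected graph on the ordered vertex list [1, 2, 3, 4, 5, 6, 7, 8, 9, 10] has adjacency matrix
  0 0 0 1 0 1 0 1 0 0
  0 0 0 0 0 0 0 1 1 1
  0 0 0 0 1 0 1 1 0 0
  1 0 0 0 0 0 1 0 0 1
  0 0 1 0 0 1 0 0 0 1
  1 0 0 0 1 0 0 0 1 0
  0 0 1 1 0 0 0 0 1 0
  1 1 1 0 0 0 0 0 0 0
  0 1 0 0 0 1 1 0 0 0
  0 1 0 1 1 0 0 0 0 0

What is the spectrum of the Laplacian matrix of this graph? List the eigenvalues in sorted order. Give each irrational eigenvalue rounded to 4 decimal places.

Each diagonal entry of L is the vertex degree and each off-diagonal entry is -1 where an edge is present, 0 otherwise; in the order [1, 2, 3, 4, 5, 6, 7, 8, 9, 10] the diagonal is [3, 3, 3, 3, 3, 3, 3, 3, 3, 3]. Since every row of L sums to 0, the all-ones vector is in the kernel and 0 is an eigenvalue. The largest eigenvalue, 5, is at most the vertex count 10. By the matrix-tree theorem the graph has (1/10) * product of the nonzero eigenvalues = 2000 spanning trees.

[0, 2, 2, 2, 2, 2, 5, 5, 5, 5]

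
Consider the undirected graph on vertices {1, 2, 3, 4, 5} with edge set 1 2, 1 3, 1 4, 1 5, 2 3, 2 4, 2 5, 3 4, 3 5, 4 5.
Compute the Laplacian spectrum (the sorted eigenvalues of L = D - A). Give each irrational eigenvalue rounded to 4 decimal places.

Each diagonal entry of L is the vertex degree and each off-diagonal entry is -1 where an edge is present, 0 otherwise; in the order [1, 2, 3, 4, 5] the diagonal is [4, 4, 4, 4, 4]. L is symmetric positive semidefinite, so every eigenvalue is real and nonnegative.

[0, 5, 5, 5, 5]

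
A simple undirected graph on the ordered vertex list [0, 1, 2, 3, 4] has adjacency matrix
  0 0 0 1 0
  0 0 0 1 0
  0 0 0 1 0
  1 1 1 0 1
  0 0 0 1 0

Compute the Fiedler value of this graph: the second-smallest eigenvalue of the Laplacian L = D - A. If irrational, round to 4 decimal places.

1

With the vertex order [0, 1, 2, 3, 4], the degrees are [1, 1, 1, 4, 1], giving D = diag(1, 1, 1, 4, 1) and L = D - A. The sorted Laplacian eigenvalues are [0, 1, 1, 1, 5]; the algebraic connectivity is the second entry, 1. The largest eigenvalue, 5, is at most the vertex count 5.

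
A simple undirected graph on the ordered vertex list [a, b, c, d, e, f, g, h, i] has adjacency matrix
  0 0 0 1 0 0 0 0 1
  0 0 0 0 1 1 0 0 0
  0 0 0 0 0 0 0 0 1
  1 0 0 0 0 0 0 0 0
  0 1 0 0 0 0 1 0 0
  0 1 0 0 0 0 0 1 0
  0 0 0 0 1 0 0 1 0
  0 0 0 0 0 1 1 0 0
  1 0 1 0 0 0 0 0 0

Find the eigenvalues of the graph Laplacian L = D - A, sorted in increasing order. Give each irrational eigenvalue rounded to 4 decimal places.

[0, 0, 0.5858, 1.3820, 1.3820, 2, 3.4142, 3.6180, 3.6180]

Reading degrees in the order [a, b, c, d, e, f, g, h, i] gives [2, 2, 1, 1, 2, 2, 2, 2, 2]; set D = diag(2, 2, 1, 1, 2, 2, 2, 2, 2) and form L = D - A. Since every row of L sums to 0, the all-ones vector is in the kernel and 0 is an eigenvalue. The 2 zero eigenvalues correspond to the 2 connected components. There are 2 zeros in the spectrum, matching the 2 components. The eigenvalues sum to 16, which equals trace(L) = 2|E|.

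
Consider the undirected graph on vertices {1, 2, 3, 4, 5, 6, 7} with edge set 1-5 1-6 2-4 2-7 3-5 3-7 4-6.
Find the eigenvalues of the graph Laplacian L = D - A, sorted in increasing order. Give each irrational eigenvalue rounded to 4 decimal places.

[0, 0.7530, 0.7530, 2.4450, 2.4450, 3.8019, 3.8019]

Reading degrees in the order [1, 2, 3, 4, 5, 6, 7] gives [2, 2, 2, 2, 2, 2, 2]; set D = diag(2, 2, 2, 2, 2, 2, 2) and form L = D - A. Diagonalising L (or applying a numerical eigensolver to the 7x7 matrix) gives the spectrum above. The single zero eigenvalue shows the graph is connected. By the matrix-tree theorem the graph has (1/7) * product of the nonzero eigenvalues = 7 spanning trees.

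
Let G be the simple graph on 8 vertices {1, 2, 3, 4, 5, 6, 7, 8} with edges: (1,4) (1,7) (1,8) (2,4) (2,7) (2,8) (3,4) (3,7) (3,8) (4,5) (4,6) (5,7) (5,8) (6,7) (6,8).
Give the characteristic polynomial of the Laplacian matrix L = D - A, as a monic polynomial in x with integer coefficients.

x^8 - 30x^7 + 375x^6 - 2540x^5 + 10095x^4 - 23598x^3 + 30105x^2 - 16200x

Each diagonal entry of L is the vertex degree and each off-diagonal entry is -1 where an edge is present, 0 otherwise; in the order [1, 2, 3, 4, 5, 6, 7, 8] the diagonal is [3, 3, 3, 5, 3, 3, 5, 5]. L has integer entries, so p(x) = det(xI - L) has integer coefficients. Expanding the determinant yields x^8 - 30x^7 + 375x^6 - 2540x^5 + 10095x^4 - 23598x^3 + 30105x^2 - 16200x. Since p(0) = det(-L) = 0, x divides p(x). There is one zero in the spectrum, matching the 1 component.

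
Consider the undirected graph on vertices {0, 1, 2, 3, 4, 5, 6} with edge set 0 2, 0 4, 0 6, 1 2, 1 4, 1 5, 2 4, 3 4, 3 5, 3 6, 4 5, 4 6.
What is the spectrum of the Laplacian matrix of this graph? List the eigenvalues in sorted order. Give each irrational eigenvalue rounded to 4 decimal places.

[0, 2, 2, 4, 4, 5, 7]

Reading degrees in the order [0, 1, 2, 3, 4, 5, 6] gives [3, 3, 3, 3, 6, 3, 3]; set D = diag(3, 3, 3, 3, 6, 3, 3) and form L = D - A. The multiplicity of 0 as a Laplacian eigenvalue equals the number of connected components. The single zero eigenvalue shows the graph is connected.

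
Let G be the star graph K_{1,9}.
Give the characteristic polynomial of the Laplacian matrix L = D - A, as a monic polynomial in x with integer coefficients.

The graph has 10 vertices and degree multiset [9, 1, 1, 1, 1, 1, 1, 1, 1, 1]; D is the diagonal matrix of degrees and L = D - A. The eigenvalues of L are [0, 1, 1, 1, 1, 1, 1, 1, 1, 10]; the characteristic polynomial is the product of (x - lambda_i), which multiplies out to x^10 - 18x^9 + 108x^8 - 336x^7 + 630x^6 - 756x^5 + 588x^4 - 288x^3 + 81x^2 - 10x. Since p(0) = det(-L) = 0, x divides p(x). There is one zero in the spectrum, matching the 1 component. By the matrix-tree theorem the graph has (1/10) * product of the nonzero eigenvalues = 1 spanning tree.

x^10 - 18x^9 + 108x^8 - 336x^7 + 630x^6 - 756x^5 + 588x^4 - 288x^3 + 81x^2 - 10x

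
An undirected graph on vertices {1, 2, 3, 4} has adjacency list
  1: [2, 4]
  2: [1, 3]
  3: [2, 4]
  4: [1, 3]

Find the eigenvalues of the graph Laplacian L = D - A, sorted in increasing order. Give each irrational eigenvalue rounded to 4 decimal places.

Reading degrees in the order [1, 2, 3, 4] gives [2, 2, 2, 2]; set D = diag(2, 2, 2, 2) and form L = D - A. The multiplicity of 0 as a Laplacian eigenvalue equals the number of connected components. There is one zero in the spectrum, matching the 1 component. The largest eigenvalue, 4, is at most the vertex count 4.

[0, 2, 2, 4]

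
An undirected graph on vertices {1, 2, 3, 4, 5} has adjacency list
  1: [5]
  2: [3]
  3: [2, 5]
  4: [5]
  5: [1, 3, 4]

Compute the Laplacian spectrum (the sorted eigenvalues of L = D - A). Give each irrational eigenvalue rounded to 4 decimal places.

Each diagonal entry of L is the vertex degree and each off-diagonal entry is -1 where an edge is present, 0 otherwise; in the order [1, 2, 3, 4, 5] the diagonal is [1, 1, 2, 1, 3]. Since every row of L sums to 0, the all-ones vector is in the kernel and 0 is an eigenvalue.

[0, 0.5188, 1, 2.3111, 4.1701]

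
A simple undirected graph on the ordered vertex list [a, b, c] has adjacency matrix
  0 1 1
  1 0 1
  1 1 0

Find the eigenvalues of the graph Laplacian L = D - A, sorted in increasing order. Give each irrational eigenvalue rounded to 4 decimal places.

With the vertex order [a, b, c], the degrees are [2, 2, 2], giving D = diag(2, 2, 2) and L = D - A. The multiplicity of 0 as a Laplacian eigenvalue equals the number of connected components. By the matrix-tree theorem the graph has (1/3) * product of the nonzero eigenvalues = 3 spanning trees.

[0, 3, 3]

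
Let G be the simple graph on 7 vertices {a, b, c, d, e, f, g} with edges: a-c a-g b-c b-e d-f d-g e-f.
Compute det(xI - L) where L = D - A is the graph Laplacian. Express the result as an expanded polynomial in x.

x^7 - 14x^6 + 77x^5 - 210x^4 + 294x^3 - 196x^2 + 49x

With the vertex order [a, b, c, d, e, f, g], the degrees are [2, 2, 2, 2, 2, 2, 2], giving D = diag(2, 2, 2, 2, 2, 2, 2) and L = D - A. L has integer entries, so p(x) = det(xI - L) has integer coefficients. Expanding the determinant yields x^7 - 14x^6 + 77x^5 - 210x^4 + 294x^3 - 196x^2 + 49x. The coefficient of x^6 equals -trace(L) = -14, matching the sum of degrees. By the matrix-tree theorem the graph has (1/7) * product of the nonzero eigenvalues = 7 spanning trees. The largest eigenvalue, 3.8019, is at most the vertex count 7.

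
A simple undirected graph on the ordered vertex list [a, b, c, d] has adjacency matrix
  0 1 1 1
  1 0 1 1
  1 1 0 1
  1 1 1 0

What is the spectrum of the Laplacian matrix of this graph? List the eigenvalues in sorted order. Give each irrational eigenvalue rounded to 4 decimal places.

[0, 4, 4, 4]

Reading degrees in the order [a, b, c, d] gives [3, 3, 3, 3]; set D = diag(3, 3, 3, 3) and form L = D - A. Diagonalising L (or applying a numerical eigensolver to the 4x4 matrix) gives the spectrum above. The eigenvalues sum to 12, which equals trace(L) = 2|E|. The largest eigenvalue, 4, is at most the vertex count 4.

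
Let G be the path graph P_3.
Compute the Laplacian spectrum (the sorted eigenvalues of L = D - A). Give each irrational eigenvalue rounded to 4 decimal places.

[0, 1, 3]

The graph has 3 vertices and degree multiset [2, 1, 1]; D is the diagonal matrix of degrees and L = D - A. The multiplicity of 0 as a Laplacian eigenvalue equals the number of connected components.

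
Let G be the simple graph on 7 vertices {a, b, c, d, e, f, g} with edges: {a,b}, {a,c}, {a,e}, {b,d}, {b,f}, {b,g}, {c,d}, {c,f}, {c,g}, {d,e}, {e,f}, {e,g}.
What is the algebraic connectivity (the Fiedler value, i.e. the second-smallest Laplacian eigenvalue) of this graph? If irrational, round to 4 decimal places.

Each diagonal entry of L is the vertex degree and each off-diagonal entry is -1 where an edge is present, 0 otherwise; in the order [a, b, c, d, e, f, g] the diagonal is [3, 4, 4, 3, 4, 3, 3]. The smallest Laplacian eigenvalue is always 0. The next one, lambda_2 = 3, measures how hard the graph is to disconnect: larger values mean better connectivity.

3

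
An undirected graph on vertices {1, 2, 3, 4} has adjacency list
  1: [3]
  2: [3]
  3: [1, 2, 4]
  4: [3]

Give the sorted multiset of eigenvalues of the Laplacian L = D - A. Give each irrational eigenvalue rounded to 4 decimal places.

With the vertex order [1, 2, 3, 4], the degrees are [1, 1, 3, 1], giving D = diag(1, 1, 3, 1) and L = D - A. The multiplicity of 0 as a Laplacian eigenvalue equals the number of connected components. The single zero eigenvalue shows the graph is connected. By the matrix-tree theorem the graph has (1/4) * product of the nonzero eigenvalues = 1 spanning tree. The largest eigenvalue, 4, is at most the vertex count 4.

[0, 1, 1, 4]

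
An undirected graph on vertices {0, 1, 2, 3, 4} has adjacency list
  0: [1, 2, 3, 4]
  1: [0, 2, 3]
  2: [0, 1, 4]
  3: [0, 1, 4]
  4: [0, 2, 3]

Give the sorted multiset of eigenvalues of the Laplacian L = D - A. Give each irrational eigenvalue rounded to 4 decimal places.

[0, 3, 3, 5, 5]

Reading degrees in the order [0, 1, 2, 3, 4] gives [4, 3, 3, 3, 3]; set D = diag(4, 3, 3, 3, 3) and form L = D - A. The multiplicity of 0 as a Laplacian eigenvalue equals the number of connected components. The single zero eigenvalue shows the graph is connected. The largest eigenvalue, 5, is at most the vertex count 5.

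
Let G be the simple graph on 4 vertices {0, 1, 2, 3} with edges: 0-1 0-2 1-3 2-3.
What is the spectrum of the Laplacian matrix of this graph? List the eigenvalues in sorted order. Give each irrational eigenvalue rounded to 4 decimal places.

Each diagonal entry of L is the vertex degree and each off-diagonal entry is -1 where an edge is present, 0 otherwise; in the order [0, 1, 2, 3] the diagonal is [2, 2, 2, 2]. Since every row of L sums to 0, the all-ones vector is in the kernel and 0 is an eigenvalue. The single zero eigenvalue shows the graph is connected. By the matrix-tree theorem the graph has (1/4) * product of the nonzero eigenvalues = 4 spanning trees.

[0, 2, 2, 4]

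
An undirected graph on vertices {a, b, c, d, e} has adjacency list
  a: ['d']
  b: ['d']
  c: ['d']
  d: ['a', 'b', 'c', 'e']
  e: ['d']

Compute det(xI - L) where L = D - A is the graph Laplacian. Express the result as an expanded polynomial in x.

With the vertex order [a, b, c, d, e], the degrees are [1, 1, 1, 4, 1], giving D = diag(1, 1, 1, 4, 1) and L = D - A. The eigenvalues of L are [0, 1, 1, 1, 5]; the characteristic polynomial is the product of (x - lambda_i), which multiplies out to x^5 - 8x^4 + 18x^3 - 16x^2 + 5x. The coefficient of x^4 equals -trace(L) = -8, matching the sum of degrees. By the matrix-tree theorem the graph has (1/5) * product of the nonzero eigenvalues = 1 spanning tree.

x^5 - 8x^4 + 18x^3 - 16x^2 + 5x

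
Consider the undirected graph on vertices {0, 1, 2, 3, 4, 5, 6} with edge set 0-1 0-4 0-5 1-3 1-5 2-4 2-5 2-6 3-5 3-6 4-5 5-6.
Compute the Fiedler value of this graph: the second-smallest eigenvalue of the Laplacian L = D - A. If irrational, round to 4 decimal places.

With the vertex order [0, 1, 2, 3, 4, 5, 6], the degrees are [3, 3, 3, 3, 3, 6, 3], giving D = diag(3, 3, 3, 3, 3, 6, 3) and L = D - A. The smallest Laplacian eigenvalue is always 0. The next one, lambda_2 = 2, measures how hard the graph is to disconnect: larger values mean better connectivity.

2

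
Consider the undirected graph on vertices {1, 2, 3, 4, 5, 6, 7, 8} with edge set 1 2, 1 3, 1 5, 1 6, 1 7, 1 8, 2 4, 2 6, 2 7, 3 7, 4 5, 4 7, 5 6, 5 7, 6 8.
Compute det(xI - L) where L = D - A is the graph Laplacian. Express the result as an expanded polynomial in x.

Each diagonal entry of L is the vertex degree and each off-diagonal entry is -1 where an edge is present, 0 otherwise; in the order [1, 2, 3, 4, 5, 6, 7, 8] the diagonal is [6, 4, 2, 3, 4, 4, 5, 2]. L has integer entries, so p(x) = det(xI - L) has integer coefficients. Expanding the determinant yields x^8 - 30x^7 + 372x^6 - 2462x^5 + 9351x^4 - 20280x^3 + 23136x^2 - 10688x. Since p(0) = det(-L) = 0, x divides p(x). By the matrix-tree theorem the graph has (1/8) * product of the nonzero eigenvalues = 1336 spanning trees.

x^8 - 30x^7 + 372x^6 - 2462x^5 + 9351x^4 - 20280x^3 + 23136x^2 - 10688x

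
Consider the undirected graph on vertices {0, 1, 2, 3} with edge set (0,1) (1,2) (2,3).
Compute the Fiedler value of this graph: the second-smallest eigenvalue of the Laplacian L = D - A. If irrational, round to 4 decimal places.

With the vertex order [0, 1, 2, 3], the degrees are [1, 2, 2, 1], giving D = diag(1, 2, 2, 1) and L = D - A. The smallest Laplacian eigenvalue is always 0. The next one, lambda_2 = 0.5858, measures how hard the graph is to disconnect: larger values mean better connectivity. There is one zero in the spectrum, matching the 1 component. The largest eigenvalue, 3.4142, is at most the vertex count 4.

0.5858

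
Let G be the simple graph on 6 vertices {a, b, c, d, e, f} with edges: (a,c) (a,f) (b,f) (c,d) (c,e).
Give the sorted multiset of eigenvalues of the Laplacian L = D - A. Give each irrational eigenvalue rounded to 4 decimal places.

Reading degrees in the order [a, b, c, d, e, f] gives [2, 1, 3, 1, 1, 2]; set D = diag(2, 1, 3, 1, 1, 2) and form L = D - A. The multiplicity of 0 as a Laplacian eigenvalue equals the number of connected components. The single zero eigenvalue shows the graph is connected. By the matrix-tree theorem the graph has (1/6) * product of the nonzero eigenvalues = 1 spanning tree.

[0, 0.3249, 1, 1.4608, 3, 4.2143]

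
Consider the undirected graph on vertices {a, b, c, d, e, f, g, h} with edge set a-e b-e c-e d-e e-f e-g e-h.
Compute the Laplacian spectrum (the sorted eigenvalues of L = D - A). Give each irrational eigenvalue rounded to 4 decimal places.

[0, 1, 1, 1, 1, 1, 1, 8]

Each diagonal entry of L is the vertex degree and each off-diagonal entry is -1 where an edge is present, 0 otherwise; in the order [a, b, c, d, e, f, g, h] the diagonal is [1, 1, 1, 1, 7, 1, 1, 1]. Diagonalising L (or applying a numerical eigensolver to the 8x8 matrix) gives the spectrum above. The single zero eigenvalue shows the graph is connected.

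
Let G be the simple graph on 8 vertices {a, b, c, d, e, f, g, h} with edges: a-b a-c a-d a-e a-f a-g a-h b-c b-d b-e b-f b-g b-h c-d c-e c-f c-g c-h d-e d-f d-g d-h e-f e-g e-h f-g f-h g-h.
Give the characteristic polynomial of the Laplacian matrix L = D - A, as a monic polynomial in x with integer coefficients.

x^8 - 56x^7 + 1344x^6 - 17920x^5 + 143360x^4 - 688128x^3 + 1835008x^2 - 2097152x

Each diagonal entry of L is the vertex degree and each off-diagonal entry is -1 where an edge is present, 0 otherwise; in the order [a, b, c, d, e, f, g, h] the diagonal is [7, 7, 7, 7, 7, 7, 7, 7]. The eigenvalues of L are [0, 8, 8, 8, 8, 8, 8, 8]; the characteristic polynomial is the product of (x - lambda_i), which multiplies out to x^8 - 56x^7 + 1344x^6 - 17920x^5 + 143360x^4 - 688128x^3 + 1835008x^2 - 2097152x. The coefficient of x^7 equals -trace(L) = -56, matching the sum of degrees. There is one zero in the spectrum, matching the 1 component.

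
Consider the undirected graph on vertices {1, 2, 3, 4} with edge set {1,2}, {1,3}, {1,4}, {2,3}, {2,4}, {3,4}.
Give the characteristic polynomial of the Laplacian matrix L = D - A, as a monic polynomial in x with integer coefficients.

Reading degrees in the order [1, 2, 3, 4] gives [3, 3, 3, 3]; set D = diag(3, 3, 3, 3) and form L = D - A. L has integer entries, so p(x) = det(xI - L) has integer coefficients. Expanding the determinant yields x^4 - 12x^3 + 48x^2 - 64x. The coefficient of x^3 equals -trace(L) = -12, matching the sum of degrees. The largest eigenvalue, 4, is at most the vertex count 4.

x^4 - 12x^3 + 48x^2 - 64x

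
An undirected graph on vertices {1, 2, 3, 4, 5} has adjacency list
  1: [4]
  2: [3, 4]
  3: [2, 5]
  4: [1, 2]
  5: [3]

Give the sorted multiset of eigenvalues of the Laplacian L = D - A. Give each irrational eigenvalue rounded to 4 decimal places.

Reading degrees in the order [1, 2, 3, 4, 5] gives [1, 2, 2, 2, 1]; set D = diag(1, 2, 2, 2, 1) and form L = D - A. L is symmetric positive semidefinite, so every eigenvalue is real and nonnegative.

[0, 0.3820, 1.3820, 2.6180, 3.6180]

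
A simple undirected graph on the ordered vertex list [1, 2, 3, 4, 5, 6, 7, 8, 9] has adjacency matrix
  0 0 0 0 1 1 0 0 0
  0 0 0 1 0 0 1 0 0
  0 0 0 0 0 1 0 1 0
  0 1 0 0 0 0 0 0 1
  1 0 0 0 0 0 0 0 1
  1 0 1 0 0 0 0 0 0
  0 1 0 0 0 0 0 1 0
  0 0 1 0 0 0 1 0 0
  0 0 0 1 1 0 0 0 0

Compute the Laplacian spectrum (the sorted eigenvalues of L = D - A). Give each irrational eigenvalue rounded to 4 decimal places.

Reading degrees in the order [1, 2, 3, 4, 5, 6, 7, 8, 9] gives [2, 2, 2, 2, 2, 2, 2, 2, 2]; set D = diag(2, 2, 2, 2, 2, 2, 2, 2, 2) and form L = D - A. The multiplicity of 0 as a Laplacian eigenvalue equals the number of connected components. By the matrix-tree theorem the graph has (1/9) * product of the nonzero eigenvalues = 9 spanning trees.

[0, 0.4679, 0.4679, 1.6527, 1.6527, 3, 3, 3.8794, 3.8794]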